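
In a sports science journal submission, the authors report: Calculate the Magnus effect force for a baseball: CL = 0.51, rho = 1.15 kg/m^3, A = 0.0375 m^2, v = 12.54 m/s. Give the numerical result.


FM = 0.5 * CL * rho * A * v^2
FM = 0.5 * 0.51 * 1.15 * 0.0375 * 12.54^2
v^2 = 157.2516
FM = 0.5 * 0.51 * 1.15 * 0.0375 * 157.2516 = 1.7293 N

1.7293 N


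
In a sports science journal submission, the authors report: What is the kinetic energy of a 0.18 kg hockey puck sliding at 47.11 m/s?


KE = 0.5 * m * v^2
KE = 0.5 * 0.18 * 47.11^2
KE = 0.5 * 0.18 * 2219.3521 = 199.7417 J

199.7417 J


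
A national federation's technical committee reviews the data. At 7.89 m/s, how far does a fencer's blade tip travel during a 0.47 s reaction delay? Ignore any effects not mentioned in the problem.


d = v * t
d = 7.89 * 0.47
d = 3.7083 m

3.7083 m


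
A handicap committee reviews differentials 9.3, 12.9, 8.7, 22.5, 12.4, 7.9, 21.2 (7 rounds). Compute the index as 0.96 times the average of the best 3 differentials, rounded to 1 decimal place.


All differentials: 9.3, 12.9, 8.7, 22.5, 12.4, 7.9, 21.2
Sorted: 7.9, 8.7, 9.3, 12.4, 12.9, 21.2, 22.5
Best 3: 7.9, 8.7, 9.3
Average of best = 25.9 / 3 = 8.6333
Raw index = 8.6333 * 0.96 = 8.288
Handicap index = round(8.288, 1) = 8.3

8.3


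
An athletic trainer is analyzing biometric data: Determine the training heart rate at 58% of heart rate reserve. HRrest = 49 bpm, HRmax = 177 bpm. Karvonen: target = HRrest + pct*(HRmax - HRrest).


Target = HRrest + pct*(HRmax - HRrest)
Heart rate reserve = HRmax - HRrest = 177 - 49 = 128 bpm
Fraction = 58% = 0.58
Target = 49 + 0.58 * 128
Target = 49 + 74.24 = 123.24 bpm

123.24 bpm


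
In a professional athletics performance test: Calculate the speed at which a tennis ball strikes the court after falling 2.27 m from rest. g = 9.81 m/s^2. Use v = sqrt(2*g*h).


v = sqrt(2 * g * h)
v = sqrt(2 * 9.81 * 2.27)
v = sqrt(44.5374) = 6.6736 m/s

6.6736 m/s


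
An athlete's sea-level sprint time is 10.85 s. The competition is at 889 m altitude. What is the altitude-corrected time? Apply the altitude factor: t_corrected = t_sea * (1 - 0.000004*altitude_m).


Correction factor = 1 - 0.000004 * 889 = 0.996444
t_corrected = t_sea * factor = 10.85 * 0.996444
t_corrected = 10.8114 s

10.8114 s


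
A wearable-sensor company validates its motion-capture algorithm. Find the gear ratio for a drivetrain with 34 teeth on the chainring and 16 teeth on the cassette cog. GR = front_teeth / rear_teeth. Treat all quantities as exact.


GR = front_teeth / rear_teeth
GR = 34 / 16
GR = 2.125

2.125


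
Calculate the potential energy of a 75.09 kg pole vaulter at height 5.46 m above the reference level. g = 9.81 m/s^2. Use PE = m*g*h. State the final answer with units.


PE = m * g * h
PE = 75.09 * 9.81 * 5.46
PE = 736.6329 * 5.46 = 4022.0156 J

4022.0156 J


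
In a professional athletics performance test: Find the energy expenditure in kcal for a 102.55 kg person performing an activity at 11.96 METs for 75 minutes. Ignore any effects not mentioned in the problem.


kcal = MET * mass * time_hr
Convert time: 75 min = 1.25 hr
kcal = 11.96 * 102.55 * 1.25
kcal = 1533.1225 kcal

1533.1225 kcal


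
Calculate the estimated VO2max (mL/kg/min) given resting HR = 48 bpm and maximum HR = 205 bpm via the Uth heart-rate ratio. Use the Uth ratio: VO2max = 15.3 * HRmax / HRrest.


VO2max = 15.3 * HRmax / HRrest
VO2max = 15.3 * 205 / 48
VO2max = 3136.5 / 48 = 65.3438 mL/kg/min

65.3438 mL/kg/min


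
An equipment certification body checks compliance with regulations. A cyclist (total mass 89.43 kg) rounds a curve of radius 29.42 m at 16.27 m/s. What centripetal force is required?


Fc = m * v^2 / r
v^2 = 16.27^2 = 264.7129
Fc = 89.43 * 264.7129 / 29.42
Fc = 23673.2746 / 29.42 = 804.666 N

804.666 N


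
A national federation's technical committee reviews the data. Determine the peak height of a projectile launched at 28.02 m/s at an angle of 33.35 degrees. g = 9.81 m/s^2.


H = (v*sin(theta))^2 / (2*g)
vy = v*sin(theta) = 28.02 * sin(33.35 deg) = 15.4041 m/s
H = vy^2 / (2*g) = 237.2848 / (2*9.81)
H = 237.2848 / 19.62 = 12.094 m

12.094 m


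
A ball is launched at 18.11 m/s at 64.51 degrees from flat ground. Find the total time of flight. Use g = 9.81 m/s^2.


T = 2*v*sin(theta)/g
sin(theta) = sin(64.51 deg) = 0.9027
T = 2*18.11*0.9027 / 9.81
T = 32.6944 / 9.81 = 3.3328 s

3.3328 s


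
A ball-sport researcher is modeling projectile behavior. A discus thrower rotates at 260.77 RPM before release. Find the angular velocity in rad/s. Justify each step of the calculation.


omega = RPM * 2 * pi / 60
omega = 260.77 * 2 * 3.14159 / 60
omega = 1638.4662 / 60 = 27.3078 rad/s

27.3078 rad/s


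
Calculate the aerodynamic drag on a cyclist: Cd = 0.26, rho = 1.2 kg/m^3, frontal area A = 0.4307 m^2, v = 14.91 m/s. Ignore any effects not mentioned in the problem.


Fd = 0.5 * Cd * rho * A * v^2
Fd = 0.5 * 0.26 * 1.2 * 0.4307 * 14.91^2
v^2 = 222.3081
Fd = 0.5 * 0.26 * 1.2 * 0.4307 * 222.3081 = 14.9367 N

14.9367 N


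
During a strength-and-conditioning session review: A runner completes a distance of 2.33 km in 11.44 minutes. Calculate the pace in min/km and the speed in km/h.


Pace = time / distance = 11.44 min / 2.33 km = 4.9099 min/km
Speed = distance / time_in_hours = 2.33 / 0.1907 hr
Speed = 12.2203 km/h

4.9099 min/km, 12.2203 km/h


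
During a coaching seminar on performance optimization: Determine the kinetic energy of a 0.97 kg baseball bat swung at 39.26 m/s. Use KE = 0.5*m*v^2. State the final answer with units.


KE = 0.5 * m * v^2
KE = 0.5 * 0.97 * 39.26^2
KE = 0.5 * 0.97 * 1541.3476 = 747.5536 J

747.5536 J


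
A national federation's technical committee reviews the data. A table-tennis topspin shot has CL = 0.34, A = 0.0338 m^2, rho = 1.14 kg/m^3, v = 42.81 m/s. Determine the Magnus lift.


FM = 0.5 * CL * rho * A * v^2
FM = 0.5 * 0.34 * 1.14 * 0.0338 * 42.81^2
v^2 = 1832.6961
FM = 0.5 * 0.34 * 1.14 * 0.0338 * 1832.6961 = 12.005 N

12.005 N


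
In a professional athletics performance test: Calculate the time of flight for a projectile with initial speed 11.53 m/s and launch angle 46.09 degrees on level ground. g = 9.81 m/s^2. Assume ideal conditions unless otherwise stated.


T = 2*v*sin(theta)/g
sin(theta) = sin(46.09 deg) = 0.7204
T = 2*11.53*0.7204 / 9.81
T = 16.6131 / 9.81 = 1.6935 s

1.6935 s


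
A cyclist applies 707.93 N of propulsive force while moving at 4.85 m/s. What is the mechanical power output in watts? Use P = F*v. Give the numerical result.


P = F * v
P = 707.93 * 4.85
P = 3433.4605 W

3433.4605 W


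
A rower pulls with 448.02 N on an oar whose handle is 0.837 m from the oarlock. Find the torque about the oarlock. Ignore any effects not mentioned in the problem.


tau = F * d
tau = 448.02 * 0.837
tau = 374.9927 N*m

374.9927 N*m


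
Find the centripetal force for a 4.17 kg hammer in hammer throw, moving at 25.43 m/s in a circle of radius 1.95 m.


Fc = m * v^2 / r
v^2 = 25.43^2 = 646.6849
Fc = 4.17 * 646.6849 / 1.95
Fc = 2696.676 / 1.95 = 1382.9108 N

1382.9108 N


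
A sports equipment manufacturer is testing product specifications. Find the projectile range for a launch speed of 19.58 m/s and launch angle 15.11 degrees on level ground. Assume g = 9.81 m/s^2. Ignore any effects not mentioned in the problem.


R = v^2 * sin(2*theta) / g
Convert angle to radians: theta = 15.11 deg = 0.2637 rad
sin(2*theta) = sin(0.5274) = 0.5033
R = 19.58^2 * 0.5033 / 9.81
R = 383.3764 * 0.5033 / 9.81 = 19.6699 m

19.6699 m


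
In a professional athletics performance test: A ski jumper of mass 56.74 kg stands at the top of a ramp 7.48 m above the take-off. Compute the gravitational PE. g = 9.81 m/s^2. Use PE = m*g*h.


PE = m * g * h
PE = 56.74 * 9.81 * 7.48
PE = 556.6194 * 7.48 = 4163.5131 J

4163.5131 J


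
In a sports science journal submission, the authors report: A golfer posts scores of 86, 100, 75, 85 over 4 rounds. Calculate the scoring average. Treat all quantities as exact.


Average = sum / n
Sum = 346
Average = 346 / 4 = 86.5

86.5


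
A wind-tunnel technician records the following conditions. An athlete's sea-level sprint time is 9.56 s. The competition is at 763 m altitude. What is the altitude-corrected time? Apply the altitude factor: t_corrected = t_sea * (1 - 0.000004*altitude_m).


Correction factor = 1 - 0.000004 * 763 = 0.996948
t_corrected = t_sea * factor = 9.56 * 0.996948
t_corrected = 9.5308 s

9.5308 s


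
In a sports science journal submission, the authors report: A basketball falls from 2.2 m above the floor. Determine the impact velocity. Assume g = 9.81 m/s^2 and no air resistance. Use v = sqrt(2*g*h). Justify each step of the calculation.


v = sqrt(2 * g * h)
v = sqrt(2 * 9.81 * 2.2)
v = sqrt(43.164) = 6.5699 m/s

6.5699 m/s


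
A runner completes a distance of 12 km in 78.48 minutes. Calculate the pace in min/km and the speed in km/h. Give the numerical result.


Pace = time / distance = 78.48 min / 12 km = 6.54 min/km
Speed = distance / time_in_hours = 12 / 1.308 hr
Speed = 9.1743 km/h

6.54 min/km, 9.1743 km/h


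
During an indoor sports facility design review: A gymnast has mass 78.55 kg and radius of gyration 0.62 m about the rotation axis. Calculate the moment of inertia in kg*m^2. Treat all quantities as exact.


I = m * k^2
I = 78.55 * 0.62^2
I = 78.55 * 0.3844 = 30.1946 kg*m^2

30.1946 kg*m^2


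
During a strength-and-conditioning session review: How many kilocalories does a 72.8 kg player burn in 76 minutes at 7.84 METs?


kcal = MET * mass * time_hr
Convert time: 76 min = 1.2667 hr
kcal = 7.84 * 72.8 * 1.2667
kcal = 722.9525 kcal

722.9525 kcal


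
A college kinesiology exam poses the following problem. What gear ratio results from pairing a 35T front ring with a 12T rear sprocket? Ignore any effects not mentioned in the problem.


GR = front_teeth / rear_teeth
GR = 35 / 12
GR = 2.9167

2.9167


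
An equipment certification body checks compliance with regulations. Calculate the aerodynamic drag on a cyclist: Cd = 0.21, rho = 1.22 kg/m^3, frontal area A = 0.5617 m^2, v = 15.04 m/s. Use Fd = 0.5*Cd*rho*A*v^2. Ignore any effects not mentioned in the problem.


Fd = 0.5 * Cd * rho * A * v^2
Fd = 0.5 * 0.21 * 1.22 * 0.5617 * 15.04^2
v^2 = 226.2016
Fd = 0.5 * 0.21 * 1.22 * 0.5617 * 226.2016 = 16.2761 N

16.2761 N


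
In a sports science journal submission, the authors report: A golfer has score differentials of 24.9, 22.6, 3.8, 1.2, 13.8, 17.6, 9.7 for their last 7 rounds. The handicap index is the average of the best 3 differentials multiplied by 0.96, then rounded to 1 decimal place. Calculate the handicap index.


All differentials: 24.9, 22.6, 3.8, 1.2, 13.8, 17.6, 9.7
Sorted: 1.2, 3.8, 9.7, 13.8, 17.6, 22.6, 24.9
Best 3: 1.2, 3.8, 9.7
Average of best = 14.7 / 3 = 4.9
Raw index = 4.9 * 0.96 = 4.704
Handicap index = round(4.704, 1) = 4.7

4.7


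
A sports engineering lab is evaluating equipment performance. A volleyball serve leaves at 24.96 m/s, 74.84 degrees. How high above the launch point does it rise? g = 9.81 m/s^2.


H = (v*sin(theta))^2 / (2*g)
vy = v*sin(theta) = 24.96 * sin(74.84 deg) = 24.0914 m/s
H = vy^2 / (2*g) = 580.3943 / (2*9.81)
H = 580.3943 / 19.62 = 29.5818 m

29.5818 m


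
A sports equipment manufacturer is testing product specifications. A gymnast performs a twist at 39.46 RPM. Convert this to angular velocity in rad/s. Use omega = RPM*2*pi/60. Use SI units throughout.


omega = RPM * 2 * pi / 60
omega = 39.46 * 2 * 3.14159 / 60
omega = 247.9345 / 60 = 4.1322 rad/s

4.1322 rad/s


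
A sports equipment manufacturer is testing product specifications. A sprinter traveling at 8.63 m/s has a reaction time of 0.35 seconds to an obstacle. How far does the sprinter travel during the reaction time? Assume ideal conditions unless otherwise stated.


d = v * t
d = 8.63 * 0.35
d = 3.0205 m

3.0205 m


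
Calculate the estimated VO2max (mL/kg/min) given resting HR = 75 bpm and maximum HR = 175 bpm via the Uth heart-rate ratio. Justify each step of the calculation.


VO2max = 15.3 * HRmax / HRrest
VO2max = 15.3 * 175 / 75
VO2max = 2677.5 / 75 = 35.7 mL/kg/min

35.7 mL/kg/min


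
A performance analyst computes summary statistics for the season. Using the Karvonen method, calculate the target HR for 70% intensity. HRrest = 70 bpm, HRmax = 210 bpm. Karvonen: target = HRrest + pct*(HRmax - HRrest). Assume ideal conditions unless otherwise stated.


Target = HRrest + pct*(HRmax - HRrest)
Heart rate reserve = HRmax - HRrest = 210 - 70 = 140 bpm
Fraction = 70% = 0.7
Target = 70 + 0.7 * 140
Target = 70 + 98 = 168 bpm

168 bpm


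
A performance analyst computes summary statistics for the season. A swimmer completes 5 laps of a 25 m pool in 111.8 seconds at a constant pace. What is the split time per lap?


Split time = total_time / n_laps = 111.8 / 5
Split time = 22.36 s per lap

22.36 s


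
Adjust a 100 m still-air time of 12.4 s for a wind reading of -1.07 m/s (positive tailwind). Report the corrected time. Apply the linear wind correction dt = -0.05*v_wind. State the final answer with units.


dt = -0.05 * v_wind = -0.05 * -1.07 = 0.0535 s
t_corrected = t_still + dt = 12.4 + (0.0535)
t_corrected = 12.4535 s

12.4535 s


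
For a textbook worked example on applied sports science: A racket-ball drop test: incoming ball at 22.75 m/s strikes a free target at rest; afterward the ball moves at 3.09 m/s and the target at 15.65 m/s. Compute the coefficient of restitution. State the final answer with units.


e = (v2_after - v1_after) / (v1_before - v2_before)
Numerator = 15.65 - 3.09 = 12.56
Denominator = 22.75 - 0 = 22.75
e = 12.56 / 22.75 = 0.5521

0.5521


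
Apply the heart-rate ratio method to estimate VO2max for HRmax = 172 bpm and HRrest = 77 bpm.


VO2max = 15.3 * HRmax / HRrest
VO2max = 15.3 * 172 / 77
VO2max = 2631.6 / 77 = 34.1766 mL/kg/min

34.1766 mL/kg/min


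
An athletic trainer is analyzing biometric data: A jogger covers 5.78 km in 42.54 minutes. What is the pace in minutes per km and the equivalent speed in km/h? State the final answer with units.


Pace = time / distance = 42.54 min / 5.78 km = 7.3599 min/km
Speed = distance / time_in_hours = 5.78 / 0.709 hr
Speed = 8.1523 km/h

7.3599 min/km, 8.1523 km/h


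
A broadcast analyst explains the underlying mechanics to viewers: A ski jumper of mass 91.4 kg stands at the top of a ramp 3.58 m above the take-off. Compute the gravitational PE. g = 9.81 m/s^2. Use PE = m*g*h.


PE = m * g * h
PE = 91.4 * 9.81 * 3.58
PE = 896.634 * 3.58 = 3209.9497 J

3209.9497 J


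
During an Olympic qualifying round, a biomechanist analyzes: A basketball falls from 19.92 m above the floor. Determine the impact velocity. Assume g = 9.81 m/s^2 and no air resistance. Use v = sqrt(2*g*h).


v = sqrt(2 * g * h)
v = sqrt(2 * 9.81 * 19.92)
v = sqrt(390.8304) = 19.7694 m/s

19.7694 m/s


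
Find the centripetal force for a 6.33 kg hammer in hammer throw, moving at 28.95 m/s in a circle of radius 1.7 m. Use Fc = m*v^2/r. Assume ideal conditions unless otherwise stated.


Fc = m * v^2 / r
v^2 = 28.95^2 = 838.1025
Fc = 6.33 * 838.1025 / 1.7
Fc = 5305.1888 / 1.7 = 3120.6993 N

3120.6993 N


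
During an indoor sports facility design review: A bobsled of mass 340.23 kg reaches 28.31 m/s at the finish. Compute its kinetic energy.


KE = 0.5 * m * v^2
KE = 0.5 * 340.23 * 28.31^2
KE = 0.5 * 340.23 * 801.4561 = 136339.7045 J

136339.7045 J


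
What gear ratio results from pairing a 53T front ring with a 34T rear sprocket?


GR = front_teeth / rear_teeth
GR = 53 / 34
GR = 1.5588

1.5588


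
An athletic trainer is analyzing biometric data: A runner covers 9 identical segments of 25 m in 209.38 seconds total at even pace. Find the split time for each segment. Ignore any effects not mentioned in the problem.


Split time = total_time / n_laps = 209.38 / 9
Split time = 23.2644 s per lap

23.2644 s


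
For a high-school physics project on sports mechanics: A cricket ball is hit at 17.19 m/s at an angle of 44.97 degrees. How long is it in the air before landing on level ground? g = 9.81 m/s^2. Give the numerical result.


T = 2*v*sin(theta)/g
sin(theta) = sin(44.97 deg) = 0.7067
T = 2*17.19*0.7067 / 9.81
T = 24.2976 / 9.81 = 2.4768 s

2.4768 s


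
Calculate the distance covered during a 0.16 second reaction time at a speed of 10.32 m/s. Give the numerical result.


d = v * t
d = 10.32 * 0.16
d = 1.6512 m

1.6512 m


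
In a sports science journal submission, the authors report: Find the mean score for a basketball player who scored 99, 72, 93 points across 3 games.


Average = sum / n
Sum = 264
Average = 264 / 3 = 88

88


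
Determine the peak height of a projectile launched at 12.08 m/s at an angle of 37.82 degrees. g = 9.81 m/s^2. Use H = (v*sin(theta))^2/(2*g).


H = (v*sin(theta))^2 / (2*g)
vy = v*sin(theta) = 12.08 * sin(37.82 deg) = 7.4072 m/s
H = vy^2 / (2*g) = 54.8673 / (2*9.81)
H = 54.8673 / 19.62 = 2.7965 m

2.7965 m


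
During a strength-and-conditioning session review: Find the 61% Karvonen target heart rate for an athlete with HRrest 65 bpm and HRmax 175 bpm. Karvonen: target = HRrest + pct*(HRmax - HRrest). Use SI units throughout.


Target = HRrest + pct*(HRmax - HRrest)
Heart rate reserve = HRmax - HRrest = 175 - 65 = 110 bpm
Fraction = 61% = 0.61
Target = 65 + 0.61 * 110
Target = 65 + 67.1 = 132.1 bpm

132.1 bpm


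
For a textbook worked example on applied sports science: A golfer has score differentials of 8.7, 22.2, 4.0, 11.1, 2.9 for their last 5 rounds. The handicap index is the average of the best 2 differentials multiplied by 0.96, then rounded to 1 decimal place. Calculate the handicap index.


All differentials: 8.7, 22.2, 4.0, 11.1, 2.9
Sorted: 2.9, 4.0, 8.7, 11.1, 22.2
Best 2: 2.9, 4.0
Average of best = 6.9 / 2 = 3.45
Raw index = 3.45 * 0.96 = 3.312
Handicap index = round(3.312, 1) = 3.3

3.3


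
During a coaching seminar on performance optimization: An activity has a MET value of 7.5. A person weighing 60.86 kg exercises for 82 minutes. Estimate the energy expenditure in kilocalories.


kcal = MET * mass * time_hr
Convert time: 82 min = 1.3667 hr
kcal = 7.5 * 60.86 * 1.3667
kcal = 623.815 kcal

623.815 kcal


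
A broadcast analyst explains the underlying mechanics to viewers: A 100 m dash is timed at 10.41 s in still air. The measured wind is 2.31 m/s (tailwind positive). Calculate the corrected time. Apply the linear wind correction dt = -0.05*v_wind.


dt = -0.05 * v_wind = -0.05 * 2.31 = -0.1155 s
t_corrected = t_still + dt = 10.41 + (-0.1155)
t_corrected = 10.2945 s

10.2945 s


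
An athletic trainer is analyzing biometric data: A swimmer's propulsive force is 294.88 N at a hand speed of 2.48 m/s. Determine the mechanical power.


P = F * v
P = 294.88 * 2.48
P = 731.3024 W

731.3024 W


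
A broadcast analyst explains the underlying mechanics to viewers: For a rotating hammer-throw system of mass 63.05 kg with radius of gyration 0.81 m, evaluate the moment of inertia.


I = m * k^2
I = 63.05 * 0.81^2
I = 63.05 * 0.6561 = 41.3671 kg*m^2

41.3671 kg*m^2


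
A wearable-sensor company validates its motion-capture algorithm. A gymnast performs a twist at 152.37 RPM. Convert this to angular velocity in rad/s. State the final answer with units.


omega = RPM * 2 * pi / 60
omega = 152.37 * 2 * 3.14159 / 60
omega = 957.3689 / 60 = 15.9561 rad/s

15.9561 rad/s


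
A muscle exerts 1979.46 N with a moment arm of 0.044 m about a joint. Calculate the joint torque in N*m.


tau = F * d
tau = 1979.46 * 0.044
tau = 87.0962 N*m

87.0962 N*m


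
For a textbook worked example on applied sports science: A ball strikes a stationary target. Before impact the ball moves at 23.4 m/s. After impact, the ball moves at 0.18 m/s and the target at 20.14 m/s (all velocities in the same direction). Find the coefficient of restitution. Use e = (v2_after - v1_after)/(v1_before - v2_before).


e = (v2_after - v1_after) / (v1_before - v2_before)
Numerator = 20.14 - 0.18 = 19.96
Denominator = 23.4 - 0 = 23.4
e = 19.96 / 23.4 = 0.853

0.853


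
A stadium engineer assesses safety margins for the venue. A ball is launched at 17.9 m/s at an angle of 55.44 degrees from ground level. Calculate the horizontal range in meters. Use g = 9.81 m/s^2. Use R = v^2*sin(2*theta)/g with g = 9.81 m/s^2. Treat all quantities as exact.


R = v^2 * sin(2*theta) / g
Convert angle to radians: theta = 55.44 deg = 0.9676 rad
sin(2*theta) = sin(1.9352) = 0.9343
R = 17.9^2 * 0.9343 / 9.81
R = 320.41 * 0.9343 / 9.81 = 30.5166 m

30.5166 m


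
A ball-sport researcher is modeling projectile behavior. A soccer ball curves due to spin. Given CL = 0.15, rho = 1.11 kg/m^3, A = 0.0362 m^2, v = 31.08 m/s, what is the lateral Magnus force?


FM = 0.5 * CL * rho * A * v^2
FM = 0.5 * 0.15 * 1.11 * 0.0362 * 31.08^2
v^2 = 965.9664
FM = 0.5 * 0.15 * 1.11 * 0.0362 * 965.9664 = 2.9111 N

2.9111 N


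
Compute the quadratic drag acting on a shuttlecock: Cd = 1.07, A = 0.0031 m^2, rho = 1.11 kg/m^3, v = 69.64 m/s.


Fd = 0.5 * Cd * rho * A * v^2
Fd = 0.5 * 1.07 * 1.11 * 0.0031 * 69.64^2
v^2 = 4849.7296
Fd = 0.5 * 1.07 * 1.11 * 0.0031 * 4849.7296 = 8.928 N

8.928 N


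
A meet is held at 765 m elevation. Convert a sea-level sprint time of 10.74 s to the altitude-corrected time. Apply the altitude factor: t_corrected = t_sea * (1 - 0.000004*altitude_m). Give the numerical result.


Correction factor = 1 - 0.000004 * 765 = 0.99694
t_corrected = t_sea * factor = 10.74 * 0.99694
t_corrected = 10.7071 s

10.7071 s


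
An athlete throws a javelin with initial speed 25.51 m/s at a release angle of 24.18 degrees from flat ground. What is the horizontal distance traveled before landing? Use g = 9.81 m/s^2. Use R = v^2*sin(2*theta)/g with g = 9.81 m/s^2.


R = v^2 * sin(2*theta) / g
Convert angle to radians: theta = 24.18 deg = 0.422 rad
sin(2*theta) = sin(0.844) = 0.7473
R = 25.51^2 * 0.7473 / 9.81
R = 650.7601 * 0.7473 / 9.81 = 49.5755 m

49.5755 m


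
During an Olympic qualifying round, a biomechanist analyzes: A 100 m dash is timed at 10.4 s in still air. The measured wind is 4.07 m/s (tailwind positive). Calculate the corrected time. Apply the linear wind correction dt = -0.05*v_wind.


dt = -0.05 * v_wind = -0.05 * 4.07 = -0.2035 s
t_corrected = t_still + dt = 10.4 + (-0.2035)
t_corrected = 10.1965 s

10.1965 s


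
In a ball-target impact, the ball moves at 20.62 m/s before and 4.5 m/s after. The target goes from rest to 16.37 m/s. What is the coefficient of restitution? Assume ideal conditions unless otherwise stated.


e = (v2_after - v1_after) / (v1_before - v2_before)
Numerator = 16.37 - 4.5 = 11.87
Denominator = 20.62 - 0 = 20.62
e = 11.87 / 20.62 = 0.5757

0.5757


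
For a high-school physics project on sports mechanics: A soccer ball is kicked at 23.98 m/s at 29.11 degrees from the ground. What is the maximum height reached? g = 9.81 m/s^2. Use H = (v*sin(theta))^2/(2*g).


H = (v*sin(theta))^2 / (2*g)
vy = v*sin(theta) = 23.98 * sin(29.11 deg) = 11.666 m/s
H = vy^2 / (2*g) = 136.0951 / (2*9.81)
H = 136.0951 / 19.62 = 6.9365 m

6.9365 m


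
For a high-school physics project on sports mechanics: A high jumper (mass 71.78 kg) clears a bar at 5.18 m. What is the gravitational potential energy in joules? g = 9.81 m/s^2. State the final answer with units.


PE = m * g * h
PE = 71.78 * 9.81 * 5.18
PE = 704.1618 * 5.18 = 3647.5581 J

3647.5581 J


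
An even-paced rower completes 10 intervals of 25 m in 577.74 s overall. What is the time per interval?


Split time = total_time / n_laps = 577.74 / 10
Split time = 57.774 s per lap

57.774 s


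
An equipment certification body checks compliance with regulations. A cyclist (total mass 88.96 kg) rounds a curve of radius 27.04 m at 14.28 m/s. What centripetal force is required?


Fc = m * v^2 / r
v^2 = 14.28^2 = 203.9184
Fc = 88.96 * 203.9184 / 27.04
Fc = 18140.5809 / 27.04 = 670.8795 N

670.8795 N


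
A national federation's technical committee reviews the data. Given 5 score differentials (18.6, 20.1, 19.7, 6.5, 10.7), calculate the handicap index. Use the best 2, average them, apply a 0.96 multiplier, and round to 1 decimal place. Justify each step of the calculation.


All differentials: 18.6, 20.1, 19.7, 6.5, 10.7
Sorted: 6.5, 10.7, 18.6, 19.7, 20.1
Best 2: 6.5, 10.7
Average of best = 17.2 / 2 = 8.6
Raw index = 8.6 * 0.96 = 8.256
Handicap index = round(8.256, 1) = 8.3

8.3


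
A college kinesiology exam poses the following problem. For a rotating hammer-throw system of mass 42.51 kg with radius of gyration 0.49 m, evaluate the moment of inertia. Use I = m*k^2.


I = m * k^2
I = 42.51 * 0.49^2
I = 42.51 * 0.2401 = 10.2067 kg*m^2

10.2067 kg*m^2


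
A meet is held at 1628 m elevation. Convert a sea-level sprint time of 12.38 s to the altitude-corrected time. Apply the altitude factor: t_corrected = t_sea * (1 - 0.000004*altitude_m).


Correction factor = 1 - 0.000004 * 1628 = 0.993488
t_corrected = t_sea * factor = 12.38 * 0.993488
t_corrected = 12.2994 s

12.2994 s


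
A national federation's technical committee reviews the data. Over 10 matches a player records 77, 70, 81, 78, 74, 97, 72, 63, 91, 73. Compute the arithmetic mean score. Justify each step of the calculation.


Average = sum / n
Sum = 776
Average = 776 / 10 = 77.6

77.6


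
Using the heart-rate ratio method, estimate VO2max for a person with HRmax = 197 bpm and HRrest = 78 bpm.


VO2max = 15.3 * HRmax / HRrest
VO2max = 15.3 * 197 / 78
VO2max = 3014.1 / 78 = 38.6423 mL/kg/min

38.6423 mL/kg/min


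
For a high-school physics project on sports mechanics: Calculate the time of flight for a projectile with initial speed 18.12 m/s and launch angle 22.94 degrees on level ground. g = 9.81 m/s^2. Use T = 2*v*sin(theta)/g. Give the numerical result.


T = 2*v*sin(theta)/g
sin(theta) = sin(22.94 deg) = 0.3898
T = 2*18.12*0.3898 / 9.81
T = 14.1252 / 9.81 = 1.4399 s

1.4399 s


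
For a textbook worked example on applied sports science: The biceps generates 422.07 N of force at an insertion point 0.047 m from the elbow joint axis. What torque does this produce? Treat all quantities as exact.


tau = F * d
tau = 422.07 * 0.047
tau = 19.8373 N*m

19.8373 N*m


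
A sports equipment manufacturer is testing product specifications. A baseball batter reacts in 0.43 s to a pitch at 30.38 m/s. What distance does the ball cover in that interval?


d = v * t
d = 30.38 * 0.43
d = 13.0634 m

13.0634 m


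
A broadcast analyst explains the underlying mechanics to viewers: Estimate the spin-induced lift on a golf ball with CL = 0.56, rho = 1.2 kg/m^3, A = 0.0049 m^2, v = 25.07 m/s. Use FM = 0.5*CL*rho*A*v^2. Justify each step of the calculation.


FM = 0.5 * CL * rho * A * v^2
FM = 0.5 * 0.56 * 1.2 * 0.0049 * 25.07^2
v^2 = 628.5049
FM = 0.5 * 0.56 * 1.2 * 0.0049 * 628.5049 = 1.0348 N

1.0348 N


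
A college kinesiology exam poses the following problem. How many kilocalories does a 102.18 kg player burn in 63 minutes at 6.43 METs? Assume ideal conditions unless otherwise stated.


kcal = MET * mass * time_hr
Convert time: 63 min = 1.05 hr
kcal = 6.43 * 102.18 * 1.05
kcal = 689.8683 kcal

689.8683 kcal


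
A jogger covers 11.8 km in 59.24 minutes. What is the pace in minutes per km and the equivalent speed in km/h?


Pace = time / distance = 59.24 min / 11.8 km = 5.0203 min/km
Speed = distance / time_in_hours = 11.8 / 0.9873 hr
Speed = 11.9514 km/h

5.0203 min/km, 11.9514 km/h


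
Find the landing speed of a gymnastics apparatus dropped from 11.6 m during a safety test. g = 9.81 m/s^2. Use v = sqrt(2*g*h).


v = sqrt(2 * g * h)
v = sqrt(2 * 9.81 * 11.6)
v = sqrt(227.592) = 15.0862 m/s

15.0862 m/s


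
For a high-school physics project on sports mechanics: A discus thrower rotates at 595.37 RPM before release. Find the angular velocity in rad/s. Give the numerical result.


omega = RPM * 2 * pi / 60
omega = 595.37 * 2 * 3.14159 / 60
omega = 3740.82 / 60 = 62.347 rad/s

62.347 rad/s


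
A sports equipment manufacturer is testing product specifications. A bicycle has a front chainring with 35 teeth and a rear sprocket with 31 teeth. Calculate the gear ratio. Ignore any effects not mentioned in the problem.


GR = front_teeth / rear_teeth
GR = 35 / 31
GR = 1.129

1.129


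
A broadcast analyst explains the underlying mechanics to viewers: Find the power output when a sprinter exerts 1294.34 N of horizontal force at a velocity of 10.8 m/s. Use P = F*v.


P = F * v
P = 1294.34 * 10.8
P = 13978.872 W

13978.872 W


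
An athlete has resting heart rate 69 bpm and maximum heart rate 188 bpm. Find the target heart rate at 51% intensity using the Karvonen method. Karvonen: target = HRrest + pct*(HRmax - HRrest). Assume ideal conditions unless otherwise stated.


Target = HRrest + pct*(HRmax - HRrest)
Heart rate reserve = HRmax - HRrest = 188 - 69 = 119 bpm
Fraction = 51% = 0.51
Target = 69 + 0.51 * 119
Target = 69 + 60.69 = 129.69 bpm

129.69 bpm


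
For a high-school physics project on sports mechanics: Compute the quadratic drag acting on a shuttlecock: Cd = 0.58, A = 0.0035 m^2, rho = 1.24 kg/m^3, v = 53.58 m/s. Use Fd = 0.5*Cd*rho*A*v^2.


Fd = 0.5 * Cd * rho * A * v^2
Fd = 0.5 * 0.58 * 1.24 * 0.0035 * 53.58^2
v^2 = 2870.8164
Fd = 0.5 * 0.58 * 1.24 * 0.0035 * 2870.8164 = 3.6132 N

3.6132 N


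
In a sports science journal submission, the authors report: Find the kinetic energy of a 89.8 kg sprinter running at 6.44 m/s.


KE = 0.5 * m * v^2
KE = 0.5 * 89.8 * 6.44^2
KE = 0.5 * 89.8 * 41.4736 = 1862.1646 J

1862.1646 J


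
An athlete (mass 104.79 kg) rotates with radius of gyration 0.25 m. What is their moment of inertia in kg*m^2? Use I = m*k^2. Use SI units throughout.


I = m * k^2
I = 104.79 * 0.25^2
I = 104.79 * 0.0625 = 6.5494 kg*m^2

6.5494 kg*m^2


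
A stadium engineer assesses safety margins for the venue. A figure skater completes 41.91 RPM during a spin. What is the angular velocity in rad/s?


omega = RPM * 2 * pi / 60
omega = 41.91 * 2 * 3.14159 / 60
omega = 263.3283 / 60 = 4.3888 rad/s

4.3888 rad/s


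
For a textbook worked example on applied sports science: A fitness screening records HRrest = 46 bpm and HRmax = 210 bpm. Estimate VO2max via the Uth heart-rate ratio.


VO2max = 15.3 * HRmax / HRrest
VO2max = 15.3 * 210 / 46
VO2max = 3213 / 46 = 69.8478 mL/kg/min

69.8478 mL/kg/min


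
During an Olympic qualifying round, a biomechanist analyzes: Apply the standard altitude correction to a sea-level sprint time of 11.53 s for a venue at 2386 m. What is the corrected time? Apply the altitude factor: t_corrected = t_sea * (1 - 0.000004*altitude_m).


Correction factor = 1 - 0.000004 * 2386 = 0.990456
t_corrected = t_sea * factor = 11.53 * 0.990456
t_corrected = 11.42 s

11.42 s


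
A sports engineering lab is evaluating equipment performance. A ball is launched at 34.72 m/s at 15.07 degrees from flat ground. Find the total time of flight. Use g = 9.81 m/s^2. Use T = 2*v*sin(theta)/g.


T = 2*v*sin(theta)/g
sin(theta) = sin(15.07 deg) = 0.26
T = 2*34.72*0.26 / 9.81
T = 18.0543 / 9.81 = 1.8404 s

1.8404 s


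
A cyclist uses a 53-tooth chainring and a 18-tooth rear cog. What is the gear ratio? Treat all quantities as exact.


GR = front_teeth / rear_teeth
GR = 53 / 18
GR = 2.9444

2.9444


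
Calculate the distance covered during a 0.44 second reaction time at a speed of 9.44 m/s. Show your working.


d = v * t
d = 9.44 * 0.44
d = 4.1536 m

4.1536 m


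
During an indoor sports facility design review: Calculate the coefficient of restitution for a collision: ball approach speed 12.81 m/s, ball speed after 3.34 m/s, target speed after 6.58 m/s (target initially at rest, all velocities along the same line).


e = (v2_after - v1_after) / (v1_before - v2_before)
Numerator = 6.58 - 3.34 = 3.24
Denominator = 12.81 - 0 = 12.81
e = 3.24 / 12.81 = 0.2529

0.2529


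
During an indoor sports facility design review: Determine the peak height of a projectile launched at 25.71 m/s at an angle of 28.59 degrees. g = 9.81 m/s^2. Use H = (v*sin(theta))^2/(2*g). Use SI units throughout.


H = (v*sin(theta))^2 / (2*g)
vy = v*sin(theta) = 25.71 * sin(28.59 deg) = 12.3032 m/s
H = vy^2 / (2*g) = 151.3694 / (2*9.81)
H = 151.3694 / 19.62 = 7.7151 m

7.7151 m


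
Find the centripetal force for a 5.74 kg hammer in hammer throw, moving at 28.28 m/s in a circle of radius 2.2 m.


Fc = m * v^2 / r
v^2 = 28.28^2 = 799.7584
Fc = 5.74 * 799.7584 / 2.2
Fc = 4590.6132 / 2.2 = 2086.6424 N

2086.6424 N


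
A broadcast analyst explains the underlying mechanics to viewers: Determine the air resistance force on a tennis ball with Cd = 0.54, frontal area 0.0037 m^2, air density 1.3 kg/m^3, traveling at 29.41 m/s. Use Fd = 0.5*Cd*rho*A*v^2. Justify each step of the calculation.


Fd = 0.5 * Cd * rho * A * v^2
Fd = 0.5 * 0.54 * 1.3 * 0.0037 * 29.41^2
v^2 = 864.9481
Fd = 0.5 * 0.54 * 1.3 * 0.0037 * 864.9481 = 1.1233 N

1.1233 N


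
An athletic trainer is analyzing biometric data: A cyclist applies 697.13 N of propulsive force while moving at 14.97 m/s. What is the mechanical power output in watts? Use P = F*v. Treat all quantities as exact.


P = F * v
P = 697.13 * 14.97
P = 10436.0361 W

10436.0361 W


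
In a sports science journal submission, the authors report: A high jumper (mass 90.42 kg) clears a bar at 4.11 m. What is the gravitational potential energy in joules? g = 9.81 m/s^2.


PE = m * g * h
PE = 90.42 * 9.81 * 4.11
PE = 887.0202 * 4.11 = 3645.653 J

3645.653 J


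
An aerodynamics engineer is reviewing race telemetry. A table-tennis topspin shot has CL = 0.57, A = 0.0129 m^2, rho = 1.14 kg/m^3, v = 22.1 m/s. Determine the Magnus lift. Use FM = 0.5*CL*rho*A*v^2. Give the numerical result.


FM = 0.5 * CL * rho * A * v^2
FM = 0.5 * 0.57 * 1.14 * 0.0129 * 22.1^2
v^2 = 488.41
FM = 0.5 * 0.57 * 1.14 * 0.0129 * 488.41 = 2.047 N

2.047 N


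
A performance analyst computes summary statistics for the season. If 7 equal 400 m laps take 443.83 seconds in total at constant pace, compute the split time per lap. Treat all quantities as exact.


Split time = total_time / n_laps = 443.83 / 7
Split time = 63.4043 s per lap

63.4043 s


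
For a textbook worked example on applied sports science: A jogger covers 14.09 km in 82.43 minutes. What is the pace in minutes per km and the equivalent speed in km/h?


Pace = time / distance = 82.43 min / 14.09 km = 5.8502 min/km
Speed = distance / time_in_hours = 14.09 / 1.3738 hr
Speed = 10.256 km/h

5.8502 min/km, 10.256 km/h


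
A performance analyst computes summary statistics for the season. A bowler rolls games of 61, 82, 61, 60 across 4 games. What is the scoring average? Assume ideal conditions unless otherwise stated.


Average = sum / n
Sum = 264
Average = 264 / 4 = 66

66


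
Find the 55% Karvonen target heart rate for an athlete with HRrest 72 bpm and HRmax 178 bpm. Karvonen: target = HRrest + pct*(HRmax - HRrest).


Target = HRrest + pct*(HRmax - HRrest)
Heart rate reserve = HRmax - HRrest = 178 - 72 = 106 bpm
Fraction = 55% = 0.55
Target = 72 + 0.55 * 106
Target = 72 + 58.3 = 130.3 bpm

130.3 bpm


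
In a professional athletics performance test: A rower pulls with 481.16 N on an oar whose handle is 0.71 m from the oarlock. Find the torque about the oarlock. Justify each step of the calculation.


tau = F * d
tau = 481.16 * 0.71
tau = 341.6236 N*m

341.6236 N*m


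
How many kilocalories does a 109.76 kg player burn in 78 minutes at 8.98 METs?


kcal = MET * mass * time_hr
Convert time: 78 min = 1.3 hr
kcal = 8.98 * 109.76 * 1.3
kcal = 1281.3382 kcal

1281.3382 kcal


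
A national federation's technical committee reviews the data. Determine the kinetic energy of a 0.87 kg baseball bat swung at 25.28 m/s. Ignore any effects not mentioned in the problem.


KE = 0.5 * m * v^2
KE = 0.5 * 0.87 * 25.28^2
KE = 0.5 * 0.87 * 639.0784 = 277.9991 J

277.9991 J


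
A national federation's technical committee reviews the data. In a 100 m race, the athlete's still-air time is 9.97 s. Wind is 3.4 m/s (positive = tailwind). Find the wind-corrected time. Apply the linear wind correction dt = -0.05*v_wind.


dt = -0.05 * v_wind = -0.05 * 3.4 = -0.17 s
t_corrected = t_still + dt = 9.97 + (-0.17)
t_corrected = 9.8 s

9.8 s


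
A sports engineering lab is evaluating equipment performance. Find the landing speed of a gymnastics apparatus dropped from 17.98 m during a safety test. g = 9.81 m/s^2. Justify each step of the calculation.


v = sqrt(2 * g * h)
v = sqrt(2 * 9.81 * 17.98)
v = sqrt(352.7676) = 18.7821 m/s

18.7821 m/s


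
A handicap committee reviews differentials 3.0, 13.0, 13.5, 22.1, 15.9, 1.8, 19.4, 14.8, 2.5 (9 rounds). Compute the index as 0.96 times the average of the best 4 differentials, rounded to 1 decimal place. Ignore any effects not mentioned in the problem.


All differentials: 3.0, 13.0, 13.5, 22.1, 15.9, 1.8, 19.4, 14.8, 2.5
Sorted: 1.8, 2.5, 3.0, 13.0, 13.5, 14.8, 15.9, 19.4, 22.1
Best 4: 1.8, 2.5, 3.0, 13.0
Average of best = 20.3 / 4 = 5.075
Raw index = 5.075 * 0.96 = 4.872
Handicap index = round(4.872, 1) = 4.9

4.9


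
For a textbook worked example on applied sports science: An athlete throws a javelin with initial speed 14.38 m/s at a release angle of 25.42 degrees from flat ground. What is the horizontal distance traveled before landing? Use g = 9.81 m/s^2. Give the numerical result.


R = v^2 * sin(2*theta) / g
Convert angle to radians: theta = 25.42 deg = 0.4437 rad
sin(2*theta) = sin(0.8873) = 0.7754
R = 14.38^2 * 0.7754 / 9.81
R = 206.7844 * 0.7754 / 9.81 = 16.3443 m

16.3443 m


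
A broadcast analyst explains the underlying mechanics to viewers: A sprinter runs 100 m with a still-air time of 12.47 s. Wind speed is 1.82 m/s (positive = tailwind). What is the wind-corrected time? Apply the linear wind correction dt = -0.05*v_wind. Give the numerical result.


dt = -0.05 * v_wind = -0.05 * 1.82 = -0.091 s
t_corrected = t_still + dt = 12.47 + (-0.091)
t_corrected = 12.379 s

12.379 s


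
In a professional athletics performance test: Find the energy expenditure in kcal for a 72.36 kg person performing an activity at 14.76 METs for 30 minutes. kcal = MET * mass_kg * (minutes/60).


kcal = MET * mass * time_hr
Convert time: 30 min = 0.5 hr
kcal = 14.76 * 72.36 * 0.5
kcal = 534.0168 kcal

534.0168 kcal


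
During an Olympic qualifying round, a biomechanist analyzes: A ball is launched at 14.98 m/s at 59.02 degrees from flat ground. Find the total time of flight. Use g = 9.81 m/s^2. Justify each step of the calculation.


T = 2*v*sin(theta)/g
sin(theta) = sin(59.02 deg) = 0.8573
T = 2*14.98*0.8573 / 9.81
T = 25.6861 / 9.81 = 2.6184 s

2.6184 s


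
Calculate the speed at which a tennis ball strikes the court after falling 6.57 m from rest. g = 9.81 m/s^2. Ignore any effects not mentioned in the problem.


v = sqrt(2 * g * h)
v = sqrt(2 * 9.81 * 6.57)
v = sqrt(128.9034) = 11.3536 m/s

11.3536 m/s


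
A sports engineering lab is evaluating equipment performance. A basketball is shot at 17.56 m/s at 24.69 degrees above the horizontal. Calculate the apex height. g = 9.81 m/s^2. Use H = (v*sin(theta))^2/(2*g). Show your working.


H = (v*sin(theta))^2 / (2*g)
vy = v*sin(theta) = 17.56 * sin(24.69 deg) = 7.335 m/s
H = vy^2 / (2*g) = 53.8017 / (2*9.81)
H = 53.8017 / 19.62 = 2.7422 m

2.7422 m


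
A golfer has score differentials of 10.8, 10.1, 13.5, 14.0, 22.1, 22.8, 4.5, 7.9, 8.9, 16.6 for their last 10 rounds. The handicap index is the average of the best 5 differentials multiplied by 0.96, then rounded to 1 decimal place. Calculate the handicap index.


All differentials: 10.8, 10.1, 13.5, 14.0, 22.1, 22.8, 4.5, 7.9, 8.9, 16.6
Sorted: 4.5, 7.9, 8.9, 10.1, 10.8, 13.5, 14.0, 16.6, 22.1, 22.8
Best 5: 4.5, 7.9, 8.9, 10.1, 10.8
Average of best = 42.2 / 5 = 8.44
Raw index = 8.44 * 0.96 = 8.1024
Handicap index = round(8.1024, 1) = 8.1

8.1
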